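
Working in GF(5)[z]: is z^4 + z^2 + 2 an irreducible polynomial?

Write g(z) = z^4 + z^2 + 2.
Check for roots in GF(5): g(0) = 2; g(1) = 4; g(2) = 2; g(3) = 2; g(4) = 4.
No roots, so no linear factors.
Degree-2 irreducible divisors: test the 10 monic irreducibles of degree 2 over GF(5).
None of them divide g (all give nonzero remainder).
No irreducible factor of degree ≤ 2 exists, so g is irreducible over GF(5).

Yes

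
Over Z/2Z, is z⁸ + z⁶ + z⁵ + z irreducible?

Write h(z) = z⁸ + z⁶ + z⁵ + z.
Check for roots in Z/2Z: h(0) = 0 → root; h(1) = 0 → root.
h(0) = 0, so (z) divides h(z); h is reducible.

No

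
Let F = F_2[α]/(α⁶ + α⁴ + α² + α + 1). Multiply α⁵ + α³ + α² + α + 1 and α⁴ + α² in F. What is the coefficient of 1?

1

Multiply in F_2[α]: (α⁵ + α³ + α² + α + 1)·(α⁴ + α²) = α⁹ + α⁶ + α³ + α².
Reduce using α⁶ ≡ α⁴ + α² + α + 1 (mod α⁶ + α⁴ + α² + α + 1).
Reduced: α³ + α² + 1.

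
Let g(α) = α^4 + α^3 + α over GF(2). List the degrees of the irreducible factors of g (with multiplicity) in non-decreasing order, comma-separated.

Roots in GF(2): g(0) = 0 → root; g(1) = 1.
Linear factors from roots: (α).
Complete factorization: g(α) = (α)·(α^3 + α^2 + 1).
Factor degrees with multiplicity: 1 + 3 = 4.

1, 3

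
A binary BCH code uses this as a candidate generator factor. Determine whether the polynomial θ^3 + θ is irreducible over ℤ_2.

Write P(θ) = θ^3 + θ.
Check for roots in ℤ_2: P(0) = 0 → root; P(1) = 0 → root.
P(0) = 0, so (θ) divides P(θ); P is reducible.

No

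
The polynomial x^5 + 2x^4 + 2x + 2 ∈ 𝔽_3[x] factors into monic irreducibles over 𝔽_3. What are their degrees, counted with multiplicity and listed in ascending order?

5

Write f(x) = x^5 + 2x^4 + 2x + 2.
Roots in 𝔽_3: f(0) = 2; f(1) = 1; f(2) = 1.
Complete factorization: f(x) = (x^5 + 2x^4 + 2x + 2).
Factor degrees with multiplicity: 5 = 5.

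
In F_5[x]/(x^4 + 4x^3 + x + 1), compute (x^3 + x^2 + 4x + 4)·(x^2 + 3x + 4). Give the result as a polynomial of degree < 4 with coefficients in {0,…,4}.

Multiply in F_5[x]: (x^3 + x^2 + 4x + 4)·(x^2 + 3x + 4) = x^5 + 4x^4 + x^3 + 3x + 1.
Reduce using x^4 ≡ x^3 + 4x + 4 (mod x^4 + 4x^3 + x + 1).
Reduced: x^3 + 4x^2 + 2x + 1.

x^3 + 4x^2 + 2x + 1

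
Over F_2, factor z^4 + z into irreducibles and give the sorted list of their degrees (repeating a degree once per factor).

Write g(z) = z^4 + z.
Roots in F_2: g(0) = 0 → root; g(1) = 0 → root.
Linear factors from roots: (z), (z + 1).
Complete factorization: g(z) = (z)·(z + 1)·(z^2 + z + 1).
Factor degrees with multiplicity: 1 + 1 + 2 = 4.

1, 1, 2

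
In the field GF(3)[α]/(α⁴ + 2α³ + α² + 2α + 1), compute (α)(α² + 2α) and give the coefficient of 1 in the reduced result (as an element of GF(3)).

Multiply in GF(3)[α]: (α)·(α² + 2α) = α³ + 2α².
Reduced: α³ + 2α².

0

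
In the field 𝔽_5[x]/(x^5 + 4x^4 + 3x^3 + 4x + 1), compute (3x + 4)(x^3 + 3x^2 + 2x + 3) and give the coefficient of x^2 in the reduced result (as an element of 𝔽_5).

Multiply in 𝔽_5[x]: (3x + 4)·(x^3 + 3x^2 + 2x + 3) = 3x^4 + 3x^3 + 3x^2 + 2x + 2.
Reduced: 3x^4 + 3x^3 + 3x^2 + 2x + 2.

3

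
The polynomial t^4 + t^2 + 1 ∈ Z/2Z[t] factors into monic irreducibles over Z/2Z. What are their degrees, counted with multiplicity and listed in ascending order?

Write h(t) = t^4 + t^2 + 1.
Roots in Z/2Z: h(0) = 1; h(1) = 1.
Complete factorization: h(t) = (t^2 + t + 1)^2.
Factor degrees with multiplicity: 2 + 2 = 4.

2, 2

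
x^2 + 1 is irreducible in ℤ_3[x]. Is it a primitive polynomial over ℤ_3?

No

Write f(x) = x^2 + 1.
|GF(3^2)^×| = 3^2 − 1 = 8. Prime factorization: 8 = 2^3.
f is primitive ⇔ x has order 8 in GF(3)[x]/(f), i.e. x^(8/q) ≠ 1 for each prime q | 8.
x^(4) mod f = 1
Since x^(4) = 1, the order of x divides 4 < 8; not primitive.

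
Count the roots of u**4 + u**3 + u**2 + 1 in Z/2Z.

1

Write P(u) = u**4 + u**3 + u**2 + 1.
Evaluate at each of the 2 elements of Z/2Z:
P(0) = 1; P(1) = 0 → root.
Roots: {1}.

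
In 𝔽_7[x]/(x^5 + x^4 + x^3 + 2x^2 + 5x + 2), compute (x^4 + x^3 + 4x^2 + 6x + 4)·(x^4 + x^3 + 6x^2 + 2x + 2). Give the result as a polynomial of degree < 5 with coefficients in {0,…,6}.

2x^4 + 5x^3 + 6x^2 + 3

Multiply in 𝔽_7[x]: (x^4 + x^3 + 4x^2 + 6x + 4)·(x^4 + x^3 + 6x^2 + 2x + 2) = x^8 + 2x^7 + 4x^6 + 4x^5 + 3x^4 + x^3 + 2x^2 + 6x + 1.
Reduce using x^5 ≡ 6x^4 + 6x^3 + 5x^2 + 2x + 5 (mod x^5 + x^4 + x^3 + 2x^2 + 5x + 2).
Reduced: 2x^4 + 5x^3 + 6x^2 + 3.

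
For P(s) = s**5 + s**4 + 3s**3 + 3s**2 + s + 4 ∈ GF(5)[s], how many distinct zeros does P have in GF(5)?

1

Evaluate at each of the 5 elements of GF(5):
P(0) = 4; P(1) = 3; P(2) = 0 → root; P(3) = 4; P(4) = 3.
Roots: {2}.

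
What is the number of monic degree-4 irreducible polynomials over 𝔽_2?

By the necklace-counting formula, N_2(4) = (1/4) Σ_{d|4} μ(4/d)·2^d.
Divisors of 4: 1, 2, 4; μ(4/d) for each: 0, -1, 1.
Σ = − 2^2 + 2^4 = 12.
N = 12/4 = 3.

3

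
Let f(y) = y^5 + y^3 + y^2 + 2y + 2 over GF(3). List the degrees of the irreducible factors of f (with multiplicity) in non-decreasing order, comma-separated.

Roots in GF(3): f(0) = 2; f(1) = 1; f(2) = 2.
Complete factorization: f(y) = (y^5 + y^3 + y^2 + 2y + 2).
Factor degrees with multiplicity: 5 = 5.

5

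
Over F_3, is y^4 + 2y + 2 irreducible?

Yes

Write P(y) = y^4 + 2y + 2.
Check for roots in F_3: P(0) = 2; P(1) = 2; P(2) = 1.
No roots, so no linear factors.
Monic irreducibles of degree 2 over GF(3): y^2 + 1, y^2 + y + 2, y^2 + 2y + 2.
None of them divide P (all give nonzero remainder).
No irreducible factor of degree ≤ 2 exists, so P is irreducible over GF(3).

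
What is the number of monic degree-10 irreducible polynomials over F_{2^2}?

104754

The number of monic irreducibles of degree 10 over GF(4) is (1/10)·Σ_{d∣10} μ(10/d) 4^d.
Divisors of 10: 1, 2, 5, 10; μ(10/d) for each: 1, -1, -1, 1.
Σ = 4^1 − 4^2 − 4^5 + 4^10 = 1047540.
N = 1047540/10 = 104754.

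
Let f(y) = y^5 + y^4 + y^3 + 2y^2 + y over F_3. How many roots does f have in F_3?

3

Evaluate at each of the 3 elements of F_3:
f(0) = 0 → root; f(1) = 0 → root; f(2) = 0 → root.
Roots: {0, 1, 2}.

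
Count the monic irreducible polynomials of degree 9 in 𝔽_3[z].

By the necklace-counting formula, N_3(9) = (1/9) Σ_{d|9} μ(9/d)·3^d.
Divisors of 9: 1, 3, 9; μ(9/d) for each: 0, -1, 1.
Σ = − 3^3 + 3^9 = 19656.
N = 19656/9 = 2184.

2184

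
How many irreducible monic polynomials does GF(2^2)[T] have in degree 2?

x^(4^2) − x is the product of all monic irreducibles of degree dividing 2; Möbius inversion gives N = (1/2) Σ μ(2/d)·4^d.
Divisors of 2: 1, 2; μ(2/d) for each: -1, 1.
Σ = − 4^1 + 4^2 = 12.
N = 12/2 = 6.

6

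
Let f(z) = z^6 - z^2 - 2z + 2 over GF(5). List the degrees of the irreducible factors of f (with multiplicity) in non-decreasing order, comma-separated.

1, 2, 3

Roots in GF(5): f(0) = 2; f(1) = 0 → root; f(2) = 3; f(3) = 1; f(4) = 4.
Linear factors from roots: (z - 1).
Complete factorization: f(z) = (z - 1)·(z^2 + 2z - 1)·(z^3 - z^2 - z + 2).
Factor degrees with multiplicity: 1 + 2 + 3 = 6.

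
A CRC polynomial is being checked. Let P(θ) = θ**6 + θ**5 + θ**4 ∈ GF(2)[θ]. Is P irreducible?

Check for roots in GF(2): P(0) = 0 → root; P(1) = 1.
P(0) = 0, so (θ) divides P(θ); P is reducible.

No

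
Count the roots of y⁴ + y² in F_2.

Write P(y) = y⁴ + y².
Evaluate at each of the 2 elements of F_2:
P(0) = 0 → root; P(1) = 0 → root.
Roots: {0, 1}.

2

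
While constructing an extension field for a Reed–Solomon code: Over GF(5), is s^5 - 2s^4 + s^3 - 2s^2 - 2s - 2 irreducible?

Yes

Write P(s) = s^5 - 2s^4 + s^3 - 2s^2 - 2s - 2.
Check for roots in GF(5): P(0) = 3; P(1) = 4; P(2) = 4; P(3) = 2; P(4) = 4.
No roots, so no linear factors.
Degree-2 irreducible divisors: test the 10 monic irreducibles of degree 2 over GF(5).
None of them divide P (all give nonzero remainder).
No irreducible factor of degree ≤ 2 exists, so P is irreducible over GF(5).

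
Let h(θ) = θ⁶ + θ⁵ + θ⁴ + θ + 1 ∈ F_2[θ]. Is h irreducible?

Yes

Check for roots in F_2: h(0) = 1; h(1) = 1.
No roots, so no linear factors.
Monic irreducibles of degree 2 over GF(2): θ² + θ + 1.
None of them divide h (all give nonzero remainder).
Monic irreducibles of degree 3 over GF(2): θ³ + θ + 1, θ³ + θ² + 1.
None of them divide h (all give nonzero remainder).
No irreducible factor of degree ≤ 3 exists, so h is irreducible over GF(2).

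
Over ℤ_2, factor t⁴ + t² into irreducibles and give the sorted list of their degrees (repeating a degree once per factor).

Write h(t) = t⁴ + t².
Roots in ℤ_2: h(0) = 0 → root; h(1) = 0 → root.
Linear factors from roots: (t), (t + 1).
Complete factorization: h(t) = (t)^2·(t + 1)^2.
Factor degrees with multiplicity: 1 + 1 + 1 + 1 = 4.

1, 1, 1, 1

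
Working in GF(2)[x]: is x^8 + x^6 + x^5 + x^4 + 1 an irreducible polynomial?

Yes

Write f(x) = x^8 + x^6 + x^5 + x^4 + 1.
Check for roots in GF(2): f(0) = 1; f(1) = 1.
No roots, so no linear factors.
Monic irreducibles of degree 2 over GF(2): x^2 + x + 1.
None of them divide f (all give nonzero remainder).
Monic irreducibles of degree 3 over GF(2): x^3 + x + 1, x^3 + x^2 + 1.
None of them divide f (all give nonzero remainder).
Monic irreducibles of degree 4 over GF(2): x^4 + x + 1, x^4 + x^3 + 1, x^4 + x^3 + x^2 + x + 1.
None of them divide f (all give nonzero remainder).
No irreducible factor of degree ≤ 4 exists, so f is irreducible over GF(2).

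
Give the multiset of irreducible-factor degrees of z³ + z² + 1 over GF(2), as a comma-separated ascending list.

Write g(z) = z³ + z² + 1.
Roots in GF(2): g(0) = 1; g(1) = 1.
Complete factorization: g(z) = (z³ + z² + 1).
Factor degrees with multiplicity: 3 = 3.

3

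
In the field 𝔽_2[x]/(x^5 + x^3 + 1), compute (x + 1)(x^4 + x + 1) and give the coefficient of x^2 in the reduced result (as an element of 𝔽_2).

1

Multiply in 𝔽_2[x]: (x + 1)·(x^4 + x + 1) = x^5 + x^4 + x^2 + 1.
Reduce using x^5 ≡ x^3 + 1 (mod x^5 + x^3 + 1).
Reduced: x^4 + x^3 + x^2.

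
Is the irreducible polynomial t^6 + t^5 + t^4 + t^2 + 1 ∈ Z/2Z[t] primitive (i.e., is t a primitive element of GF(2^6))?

No

Write f(t) = t^6 + t^5 + t^4 + t^2 + 1.
|GF(2^6)^×| = 2^6 − 1 = 63. Prime factorization: 63 = 3^2·7.
f is primitive ⇔ t has order 63 in GF(2)[t]/(f), i.e. t^(63/q) ≠ 1 for each prime q | 63.
t^(21) mod f = 1
t^(9) mod f = t^3 + 1.
Since t^(21) = 1, the order of t divides 21 < 63; not primitive.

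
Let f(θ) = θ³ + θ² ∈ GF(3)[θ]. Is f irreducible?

Check for roots in GF(3): f(0) = 0 → root; f(1) = 2; f(2) = 0 → root.
f(0) = 0, so (θ) divides f(θ); f is reducible.

No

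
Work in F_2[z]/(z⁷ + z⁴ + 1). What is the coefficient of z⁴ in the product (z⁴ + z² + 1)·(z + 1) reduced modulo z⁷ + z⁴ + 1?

Multiply in F_2[z]: (z⁴ + z² + 1)·(z + 1) = z⁵ + z⁴ + z³ + z² + z + 1.
Reduced: z⁵ + z⁴ + z³ + z² + z + 1.

1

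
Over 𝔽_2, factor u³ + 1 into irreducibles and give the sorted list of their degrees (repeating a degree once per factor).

Write f(u) = u³ + 1.
Roots in 𝔽_2: f(0) = 1; f(1) = 0 → root.
Linear factors from roots: (u + 1).
Complete factorization: f(u) = (u + 1)·(u² + u + 1).
Factor degrees with multiplicity: 1 + 2 = 3.

1, 2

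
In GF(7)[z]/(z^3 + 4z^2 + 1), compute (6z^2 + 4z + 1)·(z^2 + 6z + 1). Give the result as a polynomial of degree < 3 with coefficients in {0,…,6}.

Multiply in GF(7)[z]: (6z^2 + 4z + 1)·(z^2 + 6z + 1) = 6z^4 + 5z^3 + 3z^2 + 3z + 1.
Reduce using z^3 ≡ 3z^2 + 6 (mod z^3 + 4z^2 + 1).
Reduced: 2z^2 + 4z + 6.

2z^2 + 4z + 6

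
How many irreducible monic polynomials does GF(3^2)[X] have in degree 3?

x^(9^3) − x is the product of all monic irreducibles of degree dividing 3; Möbius inversion gives N = (1/3) Σ μ(3/d)·9^d.
Divisors of 3: 1, 3; μ(3/d) for each: -1, 1.
Σ = − 9^1 + 9^3 = 720.
N = 720/3 = 240.

240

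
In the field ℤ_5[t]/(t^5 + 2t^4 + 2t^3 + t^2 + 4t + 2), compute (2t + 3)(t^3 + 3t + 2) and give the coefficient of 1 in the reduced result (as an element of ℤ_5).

Multiply in ℤ_5[t]: (2t + 3)·(t^3 + 3t + 2) = 2t^4 + 3t^3 + t^2 + 3t + 1.
Reduced: 2t^4 + 3t^3 + t^2 + 3t + 1.

1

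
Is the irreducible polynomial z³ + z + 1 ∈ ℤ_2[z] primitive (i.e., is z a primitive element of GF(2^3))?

Write f(z) = z³ + z + 1.
|GF(2^3)^×| = 2^3 − 1 = 7. Prime factorization: 7 = 7.
f is primitive ⇔ z has order 7 in GF(2)[z]/(f), i.e. z^(7/q) ≠ 1 for each prime q | 7.
z^(1) mod f = z.
None equal 1, so z has full order 7; f is primitive.

Yes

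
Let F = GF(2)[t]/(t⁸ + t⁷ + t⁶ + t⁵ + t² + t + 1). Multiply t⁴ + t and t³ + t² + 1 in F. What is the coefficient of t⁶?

1

Multiply in GF(2)[t]: (t⁴ + t)·(t³ + t² + 1) = t⁷ + t⁶ + t³ + t.
Reduced: t⁷ + t⁶ + t³ + t.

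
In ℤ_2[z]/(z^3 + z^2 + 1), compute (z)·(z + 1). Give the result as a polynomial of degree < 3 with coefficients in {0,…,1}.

Multiply in ℤ_2[z]: (z)·(z + 1) = z^2 + z.
Reduced: z^2 + z.

z^2 + z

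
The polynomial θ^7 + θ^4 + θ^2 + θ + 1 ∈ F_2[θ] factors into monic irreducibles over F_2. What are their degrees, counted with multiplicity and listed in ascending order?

Write h(θ) = θ^7 + θ^4 + θ^2 + θ + 1.
Roots in F_2: h(0) = 1; h(1) = 1.
Complete factorization: h(θ) = (θ^2 + θ + 1)^2·(θ^3 + θ + 1).
Factor degrees with multiplicity: 2 + 2 + 3 = 7.

2, 2, 3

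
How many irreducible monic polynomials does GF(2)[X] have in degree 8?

30

By the necklace-counting formula, N_2(8) = (1/8) Σ_{d|8} μ(8/d)·2^d.
Divisors of 8: 1, 2, 4, 8; μ(8/d) for each: 0, 0, -1, 1.
Σ = − 2^4 + 2^8 = 240.
N = 240/8 = 30.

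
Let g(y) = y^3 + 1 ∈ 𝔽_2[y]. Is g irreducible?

No

Check for roots in 𝔽_2: g(0) = 1; g(1) = 0 → root.
g(1) = 0, so (y − 1) divides g(y); g is reducible.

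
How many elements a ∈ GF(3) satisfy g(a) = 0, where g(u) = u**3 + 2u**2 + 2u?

Evaluate at each of the 3 elements of GF(3):
g(0) = 0 → root; g(1) = 2; g(2) = 2.
Roots: {0}.

1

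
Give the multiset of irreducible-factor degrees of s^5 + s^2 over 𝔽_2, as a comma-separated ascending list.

1, 1, 1, 2

Write h(s) = s^5 + s^2.
Roots in 𝔽_2: h(0) = 0 → root; h(1) = 0 → root.
Linear factors from roots: (s), (s + 1).
Complete factorization: h(s) = (s + 1)·(s)^2·(s^2 + s + 1).
Factor degrees with multiplicity: 1 + 1 + 1 + 2 = 5.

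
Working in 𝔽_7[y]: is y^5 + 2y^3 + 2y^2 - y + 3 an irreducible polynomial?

No

Write f(y) = y^5 + 2y^3 + 2y^2 - y + 3.
Check for roots in 𝔽_7: f(0) = 3; f(1) = 0 → root; f(2) = 1; f(3) = 0 → root; f(4) = 0 → root; f(5) = 0 → root; f(6) = 3.
f(1) = 0, so (y − 1) divides f(y); f is reducible.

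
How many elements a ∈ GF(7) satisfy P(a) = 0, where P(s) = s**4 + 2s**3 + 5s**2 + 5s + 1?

Evaluate at each of the 7 elements of GF(7):
P(0) = 1; P(1) = 0 → root; P(2) = 0 → root; P(3) = 0 → root; P(4) = 2; P(5) = 4; P(6) = 0 → root.
Roots: {1, 2, 3, 6}.

4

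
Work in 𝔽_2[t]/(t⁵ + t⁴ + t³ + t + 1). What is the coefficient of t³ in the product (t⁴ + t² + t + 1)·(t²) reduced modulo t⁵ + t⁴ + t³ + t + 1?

Multiply in 𝔽_2[t]: (t⁴ + t² + t + 1)·(t²) = t⁶ + t⁴ + t³ + t².
Reduce using t⁵ ≡ t⁴ + t³ + t + 1 (mod t⁵ + t⁴ + t³ + t + 1).
Reduced: t⁴ + 1.

0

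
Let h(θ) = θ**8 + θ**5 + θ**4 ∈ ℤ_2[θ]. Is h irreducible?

Check for roots in ℤ_2: h(0) = 0 → root; h(1) = 1.
h(0) = 0, so (θ) divides h(θ); h is reducible.

No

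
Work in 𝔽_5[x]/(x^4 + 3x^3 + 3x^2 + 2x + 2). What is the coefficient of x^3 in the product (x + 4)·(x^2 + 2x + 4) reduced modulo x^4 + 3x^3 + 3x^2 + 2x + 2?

1

Multiply in 𝔽_5[x]: (x + 4)·(x^2 + 2x + 4) = x^3 + x^2 + 2x + 1.
Reduced: x^3 + x^2 + 2x + 1.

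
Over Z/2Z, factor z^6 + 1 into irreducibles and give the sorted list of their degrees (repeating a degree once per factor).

Write h(z) = z^6 + 1.
Roots in Z/2Z: h(0) = 1; h(1) = 0 → root.
Linear factors from roots: (z + 1).
Complete factorization: h(z) = (z + 1)^2·(z^2 + z + 1)^2.
Factor degrees with multiplicity: 1 + 1 + 2 + 2 = 6.

1, 1, 2, 2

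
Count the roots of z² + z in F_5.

2

Write f(z) = z² + z.
Evaluate at each of the 5 elements of F_5:
f(0) = 0 → root; f(1) = 2; f(2) = 1; f(3) = 2; f(4) = 0 → root.
Roots: {0, 4}.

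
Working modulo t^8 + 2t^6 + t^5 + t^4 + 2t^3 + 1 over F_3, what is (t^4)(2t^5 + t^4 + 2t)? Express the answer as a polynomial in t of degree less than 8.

2t^7 + 2t^6 + 2t^5 + t^4 + t^3 + t + 2

Multiply in F_3[t]: (t^4)·(2t^5 + t^4 + 2t) = 2t^9 + t^8 + 2t^5.
Reduce using t^8 ≡ t^6 + 2t^5 + 2t^4 + t^3 + 2 (mod t^8 + 2t^6 + t^5 + t^4 + 2t^3 + 1).
Reduced: 2t^7 + 2t^6 + 2t^5 + t^4 + t^3 + t + 2.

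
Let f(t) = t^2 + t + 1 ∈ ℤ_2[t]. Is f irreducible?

Check for roots in ℤ_2: f(0) = 1; f(1) = 1.
No roots. A degree-2 polynomial over a field with no linear factor is irreducible.

Yes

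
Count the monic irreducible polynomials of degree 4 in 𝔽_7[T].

x^(7^4) − x is the product of all monic irreducibles of degree dividing 4; Möbius inversion gives N = (1/4) Σ μ(4/d)·7^d.
Divisors of 4: 1, 2, 4; μ(4/d) for each: 0, -1, 1.
Σ = − 7^2 + 7^4 = 2352.
N = 2352/4 = 588.

588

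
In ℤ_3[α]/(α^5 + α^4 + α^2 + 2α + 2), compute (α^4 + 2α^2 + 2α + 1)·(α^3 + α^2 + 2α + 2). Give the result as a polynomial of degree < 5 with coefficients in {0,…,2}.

Multiply in ℤ_3[α]: (α^4 + 2α^2 + 2α + 1)·(α^3 + α^2 + 2α + 2) = α^7 + α^6 + α^5 + α^3 + 2.
Reduce using α^5 ≡ 2α^4 + 2α^2 + α + 1 (mod α^5 + α^4 + α^2 + 2α + 2).
Reduced: α^4 + 2α^3 + α.

α^4 + 2α^3 + α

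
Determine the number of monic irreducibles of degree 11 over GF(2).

Gauss's count: N_{2}(11) = (1/11) Σ_{d|11} μ(11/d)·2^d.
Divisors of 11: 1, 11; μ(11/d) for each: -1, 1.
Σ = − 2^1 + 2^11 = 2046.
N = 2046/11 = 186.

186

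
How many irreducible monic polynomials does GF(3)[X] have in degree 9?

2184

The number of monic irreducibles of degree 9 over GF(3) is (1/9)·Σ_{d∣9} μ(9/d) 3^d.
Divisors of 9: 1, 3, 9; μ(9/d) for each: 0, -1, 1.
Σ = − 3^3 + 3^9 = 19656.
N = 19656/9 = 2184.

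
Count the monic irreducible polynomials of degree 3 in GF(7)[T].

112

x^(7^3) − x is the product of all monic irreducibles of degree dividing 3; Möbius inversion gives N = (1/3) Σ μ(3/d)·7^d.
Divisors of 3: 1, 3; μ(3/d) for each: -1, 1.
Σ = − 7^1 + 7^3 = 336.
N = 336/3 = 112.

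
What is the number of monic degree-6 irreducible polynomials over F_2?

9

By the necklace-counting formula, N_2(6) = (1/6) Σ_{d|6} μ(6/d)·2^d.
Divisors of 6: 1, 2, 3, 6; μ(6/d) for each: 1, -1, -1, 1.
Σ = 2^1 − 2^2 − 2^3 + 2^6 = 54.
N = 54/6 = 9.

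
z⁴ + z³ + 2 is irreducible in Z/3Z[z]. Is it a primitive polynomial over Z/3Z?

Write f(z) = z⁴ + z³ + 2.
|GF(3^4)^×| = 3^4 − 1 = 80. Prime factorization: 80 = 2^4·5.
f is primitive ⇔ z has order 80 in GF(3)[z]/(f), i.e. z^(80/q) ≠ 1 for each prime q | 80.
z^(40) mod f = 2.
z^(16) mod f = 2z² + 2z + 2.
None equal 1, so z has full order 80; f is primitive.

Yes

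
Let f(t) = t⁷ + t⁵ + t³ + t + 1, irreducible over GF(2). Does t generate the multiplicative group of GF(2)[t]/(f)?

Yes

|GF(2^7)^×| = 2^7 − 1 = 127. Prime factorization: 127 = 127.
f is primitive ⇔ t has order 127 in GF(2)[t]/(f), i.e. t^(127/q) ≠ 1 for each prime q | 127.
t^(1) mod f = t.
None equal 1, so t has full order 127; f is primitive.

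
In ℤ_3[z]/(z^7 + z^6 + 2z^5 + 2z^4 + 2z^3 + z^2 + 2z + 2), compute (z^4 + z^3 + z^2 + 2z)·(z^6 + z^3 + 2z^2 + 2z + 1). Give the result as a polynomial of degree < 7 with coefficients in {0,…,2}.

Multiply in ℤ_3[z]: (z^4 + z^3 + z^2 + 2z)·(z^6 + z^3 + 2z^2 + 2z + 1) = z^10 + z^9 + z^8 + 2z^5 + z^4 + z^3 + 2z^2 + 2z.
Reduce using z^7 ≡ 2z^6 + z^5 + z^4 + z^3 + 2z^2 + z + 1 (mod z^7 + z^6 + 2z^5 + 2z^4 + 2z^3 + z^2 + 2z + 2).
Reduced: z^6 + 2z^5 + 2z^3 + 2z^2 + 2.

z^6 + 2z^5 + 2z^3 + 2z^2 + 2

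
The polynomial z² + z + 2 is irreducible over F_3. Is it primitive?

Yes

Write f(z) = z² + z + 2.
|GF(3^2)^×| = 3^2 − 1 = 8. Prime factorization: 8 = 2^3.
f is primitive ⇔ z has order 8 in GF(3)[z]/(f), i.e. z^(8/q) ≠ 1 for each prime q | 8.
z^(4) mod f = 2.
None equal 1, so z has full order 8; f is primitive.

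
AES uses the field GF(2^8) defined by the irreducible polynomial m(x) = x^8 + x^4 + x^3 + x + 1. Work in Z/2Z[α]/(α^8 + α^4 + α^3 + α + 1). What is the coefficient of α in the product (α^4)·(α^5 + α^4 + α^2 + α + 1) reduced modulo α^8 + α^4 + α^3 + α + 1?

0

Multiply in Z/2Z[α]: (α^4)·(α^5 + α^4 + α^2 + α + 1) = α^9 + α^8 + α^6 + α^5 + α^4.
Reduce using α^8 ≡ α^4 + α^3 + α + 1 (mod α^8 + α^4 + α^3 + α + 1).
Reduced: α^6 + α^4 + α^3 + α^2 + 1.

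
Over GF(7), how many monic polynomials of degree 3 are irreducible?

112

By the necklace-counting formula, N_7(3) = (1/3) Σ_{d|3} μ(3/d)·7^d.
Divisors of 3: 1, 3; μ(3/d) for each: -1, 1.
Σ = − 7^1 + 7^3 = 336.
N = 336/3 = 112.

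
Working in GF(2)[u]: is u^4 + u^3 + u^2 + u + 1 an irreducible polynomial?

Yes

Write P(u) = u^4 + u^3 + u^2 + u + 1.
Check for roots in GF(2): P(0) = 1; P(1) = 1.
No roots, so no linear factors.
Monic irreducibles of degree 2 over GF(2): u^2 + u + 1.
None of them divide P (all give nonzero remainder).
No irreducible factor of degree ≤ 2 exists, so P is irreducible over GF(2).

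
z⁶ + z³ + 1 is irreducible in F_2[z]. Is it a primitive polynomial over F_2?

No

Write f(z) = z⁶ + z³ + 1.
|GF(2^6)^×| = 2^6 − 1 = 63. Prime factorization: 63 = 3^2·7.
f is primitive ⇔ z has order 63 in GF(2)[z]/(f), i.e. z^(63/q) ≠ 1 for each prime q | 63.
z^(21) mod f = z³.
z^(9) mod f = 1
Since z^(9) = 1, the order of z divides 9 < 63; not primitive.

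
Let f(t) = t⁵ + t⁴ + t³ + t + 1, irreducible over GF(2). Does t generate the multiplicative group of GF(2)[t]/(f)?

Yes

|GF(2^5)^×| = 2^5 − 1 = 31. Prime factorization: 31 = 31.
f is primitive ⇔ t has order 31 in GF(2)[t]/(f), i.e. t^(31/q) ≠ 1 for each prime q | 31.
t^(1) mod f = t.
None equal 1, so t has full order 31; f is primitive.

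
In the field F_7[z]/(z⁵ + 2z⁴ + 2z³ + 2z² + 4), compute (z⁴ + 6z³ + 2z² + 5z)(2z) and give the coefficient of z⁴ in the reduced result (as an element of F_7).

Multiply in F_7[z]: (z⁴ + 6z³ + 2z² + 5z)·(2z) = 2z⁵ + 5z⁴ + 4z³ + 3z².
Reduce using z⁵ ≡ 5z⁴ + 5z³ + 5z² + 3 (mod z⁵ + 2z⁴ + 2z³ + 2z² + 4).
Reduced: z⁴ + 6z² + 6.

1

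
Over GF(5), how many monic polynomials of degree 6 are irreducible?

2580

The number of monic irreducibles of degree 6 over GF(5) is (1/6)·Σ_{d∣6} μ(6/d) 5^d.
Divisors of 6: 1, 2, 3, 6; μ(6/d) for each: 1, -1, -1, 1.
Σ = 5^1 − 5^2 − 5^3 + 5^6 = 15480.
N = 15480/6 = 2580.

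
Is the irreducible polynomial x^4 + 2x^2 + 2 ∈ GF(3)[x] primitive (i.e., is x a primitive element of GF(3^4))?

Write f(x) = x^4 + 2x^2 + 2.
|GF(3^4)^×| = 3^4 − 1 = 80. Prime factorization: 80 = 2^4·5.
f is primitive ⇔ x has order 80 in GF(3)[x]/(f), i.e. x^(80/q) ≠ 1 for each prime q | 80.
x^(40) mod f = 2.
x^(16) mod f = 1
Since x^(16) = 1, the order of x divides 16 < 80; not primitive.

No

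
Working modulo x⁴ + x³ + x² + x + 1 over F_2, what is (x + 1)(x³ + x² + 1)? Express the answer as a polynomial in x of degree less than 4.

Multiply in F_2[x]: (x + 1)·(x³ + x² + 1) = x⁴ + x² + x + 1.
Reduce using x⁴ ≡ x³ + x² + x + 1 (mod x⁴ + x³ + x² + x + 1).
Reduced: x³.

x^3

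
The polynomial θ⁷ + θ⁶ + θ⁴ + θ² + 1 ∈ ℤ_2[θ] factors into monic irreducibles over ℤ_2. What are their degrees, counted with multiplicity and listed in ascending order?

Write h(θ) = θ⁷ + θ⁶ + θ⁴ + θ² + 1.
Roots in ℤ_2: h(0) = 1; h(1) = 1.
Complete factorization: h(θ) = (θ⁷ + θ⁶ + θ⁴ + θ² + 1).
Factor degrees with multiplicity: 7 = 7.

7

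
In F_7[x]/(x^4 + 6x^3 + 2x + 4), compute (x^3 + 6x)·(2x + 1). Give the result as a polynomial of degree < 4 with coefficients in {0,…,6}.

3x^3 + 5x^2 + 2x + 6

Multiply in F_7[x]: (x^3 + 6x)·(2x + 1) = 2x^4 + x^3 + 5x^2 + 6x.
Reduce using x^4 ≡ x^3 + 5x + 3 (mod x^4 + 6x^3 + 2x + 4).
Reduced: 3x^3 + 5x^2 + 2x + 6.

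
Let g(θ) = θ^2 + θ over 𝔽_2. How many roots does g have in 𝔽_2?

2

Evaluate at each of the 2 elements of 𝔽_2:
g(0) = 0 → root; g(1) = 0 → root.
Roots: {0, 1}.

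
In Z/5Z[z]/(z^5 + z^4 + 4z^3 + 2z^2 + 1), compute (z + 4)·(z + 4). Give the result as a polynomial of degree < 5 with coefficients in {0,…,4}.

Multiply in Z/5Z[z]: (z + 4)·(z + 4) = z^2 + 3z + 1.
Reduced: z^2 + 3z + 1.

z^2 + 3z + 1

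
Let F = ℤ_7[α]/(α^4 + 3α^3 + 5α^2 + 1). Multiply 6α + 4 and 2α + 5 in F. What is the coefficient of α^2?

5

Multiply in ℤ_7[α]: (6α + 4)·(2α + 5) = 5α^2 + 3α + 6.
Reduced: 5α^2 + 3α + 6.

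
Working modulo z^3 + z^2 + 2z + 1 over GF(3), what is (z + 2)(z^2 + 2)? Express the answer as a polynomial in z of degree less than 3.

Multiply in GF(3)[z]: (z + 2)·(z^2 + 2) = z^3 + 2z^2 + 2z + 1.
Reduce using z^3 ≡ 2z^2 + z + 2 (mod z^3 + z^2 + 2z + 1).
Reduced: z^2.

z^2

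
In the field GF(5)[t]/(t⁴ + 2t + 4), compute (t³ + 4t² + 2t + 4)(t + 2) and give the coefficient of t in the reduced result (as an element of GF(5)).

Multiply in GF(5)[t]: (t³ + 4t² + 2t + 4)·(t + 2) = t⁴ + t³ + 3t + 3.
Reduce using t⁴ ≡ 3t + 1 (mod t⁴ + 2t + 4).
Reduced: t³ + t + 4.

1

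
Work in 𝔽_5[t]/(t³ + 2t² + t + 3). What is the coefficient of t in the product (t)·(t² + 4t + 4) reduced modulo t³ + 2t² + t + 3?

Multiply in 𝔽_5[t]: (t)·(t² + 4t + 4) = t³ + 4t² + 4t.
Reduce using t³ ≡ 3t² + 4t + 2 (mod t³ + 2t² + t + 3).
Reduced: 2t² + 3t + 2.

3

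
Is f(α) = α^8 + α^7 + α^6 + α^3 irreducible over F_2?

Check for roots in F_2: f(0) = 0 → root; f(1) = 0 → root.
f(0) = 0, so (α) divides f(α); f is reducible.

No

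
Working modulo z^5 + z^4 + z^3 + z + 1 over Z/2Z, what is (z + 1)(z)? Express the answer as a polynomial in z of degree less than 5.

z^2 + z

Multiply in Z/2Z[z]: (z + 1)·(z) = z^2 + z.
Reduced: z^2 + z.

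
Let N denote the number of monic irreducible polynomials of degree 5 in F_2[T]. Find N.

x^(2^5) − x is the product of all monic irreducibles of degree dividing 5; Möbius inversion gives N = (1/5) Σ μ(5/d)·2^d.
Divisors of 5: 1, 5; μ(5/d) for each: -1, 1.
Σ = − 2^1 + 2^5 = 30.
N = 30/5 = 6.

6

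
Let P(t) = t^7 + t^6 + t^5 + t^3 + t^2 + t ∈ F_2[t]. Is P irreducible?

No

Check for roots in F_2: P(0) = 0 → root; P(1) = 0 → root.
P(0) = 0, so (t) divides P(t); P is reducible.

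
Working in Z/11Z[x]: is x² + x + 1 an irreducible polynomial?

Write P(x) = x² + x + 1.
Check each element of Z/11Z for a root: P(0)=1, P(1)=3, P(2)=7, P(3)=2, P(4)=10, P(5)=9, P(6)=10, P(7)=2, P(8)=7, P(9)=3, P(10)=1.
No roots. A degree-2 polynomial over a field with no linear factor is irreducible.

Yes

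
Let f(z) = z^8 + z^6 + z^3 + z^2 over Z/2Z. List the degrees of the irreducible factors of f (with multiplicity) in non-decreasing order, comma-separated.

Roots in Z/2Z: f(0) = 0 → root; f(1) = 0 → root.
Linear factors from roots: (z), (z + 1).
Complete factorization: f(z) = (z + 1)·(z)^2·(z^2 + z + 1)·(z^3 + z + 1).
Factor degrees with multiplicity: 1 + 1 + 1 + 2 + 3 = 8.

1, 1, 1, 2, 3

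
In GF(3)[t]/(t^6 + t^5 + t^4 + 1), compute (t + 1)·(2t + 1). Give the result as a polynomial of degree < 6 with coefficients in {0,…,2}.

2t^2 + 1

Multiply in GF(3)[t]: (t + 1)·(2t + 1) = 2t^2 + 1.
Reduced: 2t^2 + 1.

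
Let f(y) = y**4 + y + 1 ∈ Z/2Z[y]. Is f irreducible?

Yes

Check for roots in Z/2Z: f(0) = 1; f(1) = 1.
No roots, so no linear factors.
Monic irreducibles of degree 2 over GF(2): y**2 + y + 1.
None of them divide f (all give nonzero remainder).
No irreducible factor of degree ≤ 2 exists, so f is irreducible over GF(2).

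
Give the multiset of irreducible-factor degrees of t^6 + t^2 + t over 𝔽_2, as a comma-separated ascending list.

1, 2, 3

Write h(t) = t^6 + t^2 + t.
Roots in 𝔽_2: h(0) = 0 → root; h(1) = 1.
Linear factors from roots: (t).
Complete factorization: h(t) = (t)·(t^2 + t + 1)·(t^3 + t^2 + 1).
Factor degrees with multiplicity: 1 + 2 + 3 = 6.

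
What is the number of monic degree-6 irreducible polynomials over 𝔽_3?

x^(3^6) − x is the product of all monic irreducibles of degree dividing 6; Möbius inversion gives N = (1/6) Σ μ(6/d)·3^d.
Divisors of 6: 1, 2, 3, 6; μ(6/d) for each: 1, -1, -1, 1.
Σ = 3^1 − 3^2 − 3^3 + 3^6 = 696.
N = 696/6 = 116.

116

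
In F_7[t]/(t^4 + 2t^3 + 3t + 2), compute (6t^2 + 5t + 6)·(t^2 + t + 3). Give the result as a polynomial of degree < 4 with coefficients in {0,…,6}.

6t^3 + t^2 + 3t + 6

Multiply in F_7[t]: (6t^2 + 5t + 6)·(t^2 + t + 3) = 6t^4 + 4t^3 + t^2 + 4.
Reduce using t^4 ≡ 5t^3 + 4t + 5 (mod t^4 + 2t^3 + 3t + 2).
Reduced: 6t^3 + t^2 + 3t + 6.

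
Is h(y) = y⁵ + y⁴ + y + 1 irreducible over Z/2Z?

No

Check for roots in Z/2Z: h(0) = 1; h(1) = 0 → root.
h(1) = 0, so (y − 1) divides h(y); h is reducible.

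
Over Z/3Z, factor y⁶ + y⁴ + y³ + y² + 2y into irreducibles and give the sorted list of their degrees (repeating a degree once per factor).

Write g(y) = y⁶ + y⁴ + y³ + y² + 2y.
Roots in Z/3Z: g(0) = 0 → root; g(1) = 0 → root; g(2) = 0 → root.
Linear factors from roots: (y), (y + 2), (y + 1).
Complete factorization: g(y) = (y)·(y + 1)·(y + 2)·(y³ + 2y + 1).
Factor degrees with multiplicity: 1 + 1 + 1 + 3 = 6.

1, 1, 1, 3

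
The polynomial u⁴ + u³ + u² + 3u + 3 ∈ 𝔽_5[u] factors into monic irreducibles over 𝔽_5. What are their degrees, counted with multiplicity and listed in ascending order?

4

Write g(u) = u⁴ + u³ + u² + 3u + 3.
Roots in 𝔽_5: g(0) = 3; g(1) = 4; g(2) = 2; g(3) = 4; g(4) = 1.
Complete factorization: g(u) = (u⁴ + u³ + u² + 3u + 3).
Factor degrees with multiplicity: 4 = 4.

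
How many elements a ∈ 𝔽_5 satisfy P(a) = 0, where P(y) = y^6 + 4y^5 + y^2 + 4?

Evaluate at each of the 5 elements of 𝔽_5:
P(0) = 4; P(1) = 0 → root; P(2) = 0 → root; P(3) = 4; P(4) = 2.
Roots: {1, 2}.

2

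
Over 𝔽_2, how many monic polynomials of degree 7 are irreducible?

The number of monic irreducibles of degree 7 over GF(2) is (1/7)·Σ_{d∣7} μ(7/d) 2^d.
Divisors of 7: 1, 7; μ(7/d) for each: -1, 1.
Σ = − 2^1 + 2^7 = 126.
N = 126/7 = 18.

18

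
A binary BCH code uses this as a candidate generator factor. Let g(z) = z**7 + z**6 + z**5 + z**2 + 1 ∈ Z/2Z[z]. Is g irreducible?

Yes

Check for roots in Z/2Z: g(0) = 1; g(1) = 1.
No roots, so no linear factors.
Monic irreducibles of degree 2 over GF(2): z**2 + z + 1.
None of them divide g (all give nonzero remainder).
Monic irreducibles of degree 3 over GF(2): z**3 + z + 1, z**3 + z**2 + 1.
None of them divide g (all give nonzero remainder).
No irreducible factor of degree ≤ 3 exists, so g is irreducible over GF(2).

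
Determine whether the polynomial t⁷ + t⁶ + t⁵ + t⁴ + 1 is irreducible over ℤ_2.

Yes

Write g(t) = t⁷ + t⁶ + t⁵ + t⁴ + 1.
Check for roots in ℤ_2: g(0) = 1; g(1) = 1.
No roots, so no linear factors.
Monic irreducibles of degree 2 over GF(2): t² + t + 1.
None of them divide g (all give nonzero remainder).
Monic irreducibles of degree 3 over GF(2): t³ + t + 1, t³ + t² + 1.
None of them divide g (all give nonzero remainder).
No irreducible factor of degree ≤ 3 exists, so g is irreducible over GF(2).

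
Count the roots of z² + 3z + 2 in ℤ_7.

Write f(z) = z² + 3z + 2.
Evaluate at each of the 7 elements of ℤ_7:
f(0) = 2; f(1) = 6; f(2) = 5; f(3) = 6; f(4) = 2; f(5) = 0 → root; f(6) = 0 → root.
Roots: {5, 6}.

2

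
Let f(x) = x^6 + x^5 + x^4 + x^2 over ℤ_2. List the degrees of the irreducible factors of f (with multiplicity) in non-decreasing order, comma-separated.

1, 1, 1, 3

Roots in ℤ_2: f(0) = 0 → root; f(1) = 0 → root.
Linear factors from roots: (x), (x + 1).
Complete factorization: f(x) = (x + 1)·(x)^2·(x^3 + x + 1).
Factor degrees with multiplicity: 1 + 1 + 1 + 3 = 6.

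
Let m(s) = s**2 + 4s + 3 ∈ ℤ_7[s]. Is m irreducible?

Check for roots in ℤ_7: m(0) = 3; m(1) = 1; m(2) = 1; m(3) = 3; m(4) = 0 → root; m(5) = 6; m(6) = 0 → root.
m(4) = 0, so (s − 4) divides m(s); m is reducible.

No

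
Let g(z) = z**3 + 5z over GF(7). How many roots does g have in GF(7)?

3

Evaluate at each of the 7 elements of GF(7):
g(0) = 0 → root; g(1) = 6; g(2) = 4; g(3) = 0 → root; g(4) = 0 → root; g(5) = 3; g(6) = 1.
Roots: {0, 3, 4}.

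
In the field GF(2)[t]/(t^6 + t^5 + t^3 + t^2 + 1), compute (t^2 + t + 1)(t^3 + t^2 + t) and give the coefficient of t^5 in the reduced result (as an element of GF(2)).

1

Multiply in GF(2)[t]: (t^2 + t + 1)·(t^3 + t^2 + t) = t^5 + t^3 + t.
Reduced: t^5 + t^3 + t.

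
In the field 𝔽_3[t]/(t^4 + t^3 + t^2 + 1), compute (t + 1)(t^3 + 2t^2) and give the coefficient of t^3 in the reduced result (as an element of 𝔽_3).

Multiply in 𝔽_3[t]: (t + 1)·(t^3 + 2t^2) = t^4 + 2t^2.
Reduce using t^4 ≡ 2t^3 + 2t^2 + 2 (mod t^4 + t^3 + t^2 + 1).
Reduced: 2t^3 + t^2 + 2.

2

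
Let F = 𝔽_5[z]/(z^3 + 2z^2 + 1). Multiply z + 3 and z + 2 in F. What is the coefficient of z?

0

Multiply in 𝔽_5[z]: (z + 3)·(z + 2) = z^2 + 1.
Reduced: z^2 + 1.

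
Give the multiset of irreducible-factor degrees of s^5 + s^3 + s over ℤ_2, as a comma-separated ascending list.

Write g(s) = s^5 + s^3 + s.
Roots in ℤ_2: g(0) = 0 → root; g(1) = 1.
Linear factors from roots: (s).
Complete factorization: g(s) = (s)·(s^2 + s + 1)^2.
Factor degrees with multiplicity: 1 + 2 + 2 = 5.

1, 2, 2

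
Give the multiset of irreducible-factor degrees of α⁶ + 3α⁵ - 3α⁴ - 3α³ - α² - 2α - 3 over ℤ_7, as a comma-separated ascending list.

Write h(α) = α⁶ + 3α⁵ - 3α⁴ - 3α³ - α² - 2α - 3.
Linear factors from roots: (α - 2), (α + 3).
Complete factorization: h(α) = (α + 3)·(α - 2)^2·(α³ - 3α² + 2α - 2).
Factor degrees with multiplicity: 1 + 1 + 1 + 3 = 6.

1, 1, 1, 3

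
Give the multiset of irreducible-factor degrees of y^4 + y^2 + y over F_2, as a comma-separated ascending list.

Write f(y) = y^4 + y^2 + y.
Roots in F_2: f(0) = 0 → root; f(1) = 1.
Linear factors from roots: (y).
Complete factorization: f(y) = (y)·(y^3 + y + 1).
Factor degrees with multiplicity: 1 + 3 = 4.

1, 3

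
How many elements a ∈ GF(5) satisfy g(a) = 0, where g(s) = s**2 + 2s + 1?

Evaluate at each of the 5 elements of GF(5):
g(0) = 1; g(1) = 4; g(2) = 4; g(3) = 1; g(4) = 0 → root.
Roots: {4}.

1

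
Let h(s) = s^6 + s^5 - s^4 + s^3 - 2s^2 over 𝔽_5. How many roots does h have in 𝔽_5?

4

Evaluate at each of the 5 elements of 𝔽_5:
h(0) = 0 → root; h(1) = 0 → root; h(2) = 0 → root; h(3) = 0 → root; h(4) = 1.
Roots: {0, 1, 2, 3}.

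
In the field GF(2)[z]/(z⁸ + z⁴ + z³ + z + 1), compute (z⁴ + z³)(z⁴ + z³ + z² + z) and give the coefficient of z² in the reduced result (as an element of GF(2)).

Multiply in GF(2)[z]: (z⁴ + z³)·(z⁴ + z³ + z² + z) = z⁸ + z⁴.
Reduce using z⁸ ≡ z⁴ + z³ + z + 1 (mod z⁸ + z⁴ + z³ + z + 1).
Reduced: z³ + z + 1.

0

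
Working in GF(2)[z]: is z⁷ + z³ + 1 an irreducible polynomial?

Yes

Write m(z) = z⁷ + z³ + 1.
Check for roots in GF(2): m(0) = 1; m(1) = 1.
No roots, so no linear factors.
Monic irreducibles of degree 2 over GF(2): z² + z + 1.
None of them divide m (all give nonzero remainder).
Monic irreducibles of degree 3 over GF(2): z³ + z + 1, z³ + z² + 1.
None of them divide m (all give nonzero remainder).
No irreducible factor of degree ≤ 3 exists, so m is irreducible over GF(2).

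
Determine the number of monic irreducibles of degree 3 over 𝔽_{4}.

x^(4^3) − x is the product of all monic irreducibles of degree dividing 3; Möbius inversion gives N = (1/3) Σ μ(3/d)·4^d.
Divisors of 3: 1, 3; μ(3/d) for each: -1, 1.
Σ = − 4^1 + 4^3 = 60.
N = 60/3 = 20.

20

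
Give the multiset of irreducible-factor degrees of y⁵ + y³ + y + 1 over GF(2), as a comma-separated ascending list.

1, 4

Write h(y) = y⁵ + y³ + y + 1.
Roots in GF(2): h(0) = 1; h(1) = 0 → root.
Linear factors from roots: (y + 1).
Complete factorization: h(y) = (y + 1)·(y⁴ + y³ + 1).
Factor degrees with multiplicity: 1 + 4 = 5.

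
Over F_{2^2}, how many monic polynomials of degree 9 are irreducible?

29120

Gauss's count: N_{4}(9) = (1/9) Σ_{d|9} μ(9/d)·4^d.
Divisors of 9: 1, 3, 9; μ(9/d) for each: 0, -1, 1.
Σ = − 4^3 + 4^9 = 262080.
N = 262080/9 = 29120.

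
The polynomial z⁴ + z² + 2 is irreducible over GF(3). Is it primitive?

Write f(z) = z⁴ + z² + 2.
|GF(3^4)^×| = 3^4 − 1 = 80. Prime factorization: 80 = 2^4·5.
f is primitive ⇔ z has order 80 in GF(3)[z]/(f), i.e. z^(80/q) ≠ 1 for each prime q | 80.
z^(40) mod f = 2.
z^(16) mod f = 1
Since z^(16) = 1, the order of z divides 16 < 80; not primitive.

No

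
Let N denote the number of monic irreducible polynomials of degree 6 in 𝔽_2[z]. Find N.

9

The number of monic irreducibles of degree 6 over GF(2) is (1/6)·Σ_{d∣6} μ(6/d) 2^d.
Divisors of 6: 1, 2, 3, 6; μ(6/d) for each: 1, -1, -1, 1.
Σ = 2^1 − 2^2 − 2^3 + 2^6 = 54.
N = 54/6 = 9.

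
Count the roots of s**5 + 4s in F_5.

5

Write g(s) = s**5 + 4s.
Evaluate at each of the 5 elements of F_5:
g(0) = 0 → root; g(1) = 0 → root; g(2) = 0 → root; g(3) = 0 → root; g(4) = 0 → root.
Roots: {0, 1, 2, 3, 4}.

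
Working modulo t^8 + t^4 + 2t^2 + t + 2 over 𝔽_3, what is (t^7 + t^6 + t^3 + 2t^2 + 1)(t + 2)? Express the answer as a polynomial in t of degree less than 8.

2t^6 + t^3 + 2t^2

Multiply in 𝔽_3[t]: (t^7 + t^6 + t^3 + 2t^2 + 1)·(t + 2) = t^8 + 2t^6 + t^4 + t^3 + t^2 + t + 2.
Reduce using t^8 ≡ 2t^4 + t^2 + 2t + 1 (mod t^8 + t^4 + 2t^2 + t + 2).
Reduced: 2t^6 + t^3 + 2t^2.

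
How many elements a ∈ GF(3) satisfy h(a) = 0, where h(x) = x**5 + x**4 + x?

Evaluate at each of the 3 elements of GF(3):
h(0) = 0 → root; h(1) = 0 → root; h(2) = 2.
Roots: {0, 1}.

2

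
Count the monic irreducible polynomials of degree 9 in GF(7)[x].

By the necklace-counting formula, N_7(9) = (1/9) Σ_{d|9} μ(9/d)·7^d.
Divisors of 9: 1, 3, 9; μ(9/d) for each: 0, -1, 1.
Σ = − 7^3 + 7^9 = 40353264.
N = 40353264/9 = 4483696.

4483696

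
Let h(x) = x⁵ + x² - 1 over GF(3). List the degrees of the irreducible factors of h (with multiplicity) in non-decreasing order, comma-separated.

Roots in GF(3): h(0) = 2; h(1) = 1; h(2) = 2.
Complete factorization: h(x) = (x² - x - 1)·(x³ + x² - x + 1).
Factor degrees with multiplicity: 2 + 3 = 5.

2, 3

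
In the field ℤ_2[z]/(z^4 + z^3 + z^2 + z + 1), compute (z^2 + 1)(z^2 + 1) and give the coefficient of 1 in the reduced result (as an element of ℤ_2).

Multiply in ℤ_2[z]: (z^2 + 1)·(z^2 + 1) = z^4 + 1.
Reduce using z^4 ≡ z^3 + z^2 + z + 1 (mod z^4 + z^3 + z^2 + z + 1).
Reduced: z^3 + z^2 + z.

0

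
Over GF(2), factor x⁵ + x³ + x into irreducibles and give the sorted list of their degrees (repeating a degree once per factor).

1, 2, 2

Write h(x) = x⁵ + x³ + x.
Roots in GF(2): h(0) = 0 → root; h(1) = 1.
Linear factors from roots: (x).
Complete factorization: h(x) = (x)·(x² + x + 1)^2.
Factor degrees with multiplicity: 1 + 2 + 2 = 5.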